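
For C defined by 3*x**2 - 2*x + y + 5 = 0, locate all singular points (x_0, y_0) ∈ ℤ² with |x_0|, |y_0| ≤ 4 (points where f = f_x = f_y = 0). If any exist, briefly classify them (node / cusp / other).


No singular points in the scanned grid; C is smooth there.

Compute partial derivatives:
  f_x = 6*x - 2.
  f_y = 1.
f_y = 1 is a nonzero constant, so f_y never vanishes: no point (x, y) can satisfy f = f_x = f_y = 0. In particular no (x, y) ∈ {−4, ..., 4}² is singular; the curve is smooth.


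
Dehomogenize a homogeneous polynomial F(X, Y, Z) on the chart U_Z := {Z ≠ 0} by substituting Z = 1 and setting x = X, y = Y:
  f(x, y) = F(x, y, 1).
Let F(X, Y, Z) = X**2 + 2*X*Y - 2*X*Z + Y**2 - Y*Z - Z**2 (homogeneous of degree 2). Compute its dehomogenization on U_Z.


f(x, y) = x**2 + 2*x*y - 2*x + y**2 - y - 1

On U_Z we set Z = 1. Each monomial c·X^i·Y^j·Z^k in F becomes c·x^i·y^j·1^k = c·x^i·y^j.
Substituting Z = 1: F(X, Y, 1) = x**2 + 2*x*y - 2*x + y**2 - y - 1.
Note: deg(f) ≤ deg(F) = 2; strict inequality happens when F is divisible by Z (lost terms).


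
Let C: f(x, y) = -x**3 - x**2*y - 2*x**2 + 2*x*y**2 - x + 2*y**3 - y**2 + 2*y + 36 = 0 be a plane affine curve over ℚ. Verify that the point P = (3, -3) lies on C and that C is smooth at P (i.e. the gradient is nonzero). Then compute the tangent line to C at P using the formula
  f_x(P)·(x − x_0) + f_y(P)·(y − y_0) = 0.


Tangent line at P: -4*x + 17*y + 63 = 0.

Step 1: f(3, -3) = 0, so P lies on C.
Step 2: partial derivatives
  f_x(x, y) = -3*x**2 - 2*x*y - 4*x + 2*y**2 - 1, f_y(x, y) = -x**2 + 4*x*y + 6*y**2 - 2*y + 2.
  f_x(P) = -4, f_y(P) = 17 (gradient nonzero, so P is smooth).
Step 3: tangent line at P: -4·(x − 3) + 17·(y − -3) = 0.
Expanding: -4*x + 17*y + 63 = 0.


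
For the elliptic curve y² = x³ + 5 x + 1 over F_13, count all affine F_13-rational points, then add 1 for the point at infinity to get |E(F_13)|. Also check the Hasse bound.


Affine points = {(0, 1), (0, 12), (3, 2), (3, 11), (6, 0), (11, 3), (11, 10)}; affine count = 7; |E(F_13)| = 8.

Discriminant check: Δ ∝ 4a³ + 27b² = 4·5³ + 27·1² = 4·125 + 27·1 ≡ 7 (mod 13). Nonzero ⇒ E is nonsingular.
For each x ∈ F_13, compute rhs = x³ + 5·x + 1 mod 13, then count y ∈ F_13 with y² ≡ rhs.
  x = 0: rhs = 1, matching y values: 1, 12 (2 points).
  x = 1: rhs = 7, matching y values: none (0 points).
  x = 2: rhs = 6, matching y values: none (0 points).
  x = 3: rhs = 4, matching y values: 2, 11 (2 points).
  x = 4: rhs = 7, matching y values: none (0 points).
  x = 5: rhs = 8, matching y values: none (0 points).
  x = 6: rhs = 0, matching y values: 0 (1 points).
  x = 7: rhs = 2, matching y values: none (0 points).
  x = 8: rhs = 7, matching y values: none (0 points).
  x = 9: rhs = 8, matching y values: none (0 points).
  x = 10: rhs = 11, matching y values: none (0 points).
  x = 11: rhs = 9, matching y values: 3, 10 (2 points).
  x = 12: rhs = 8, matching y values: none (0 points).
Total affine count: 7.
Full point count |E(F_13)| = 7 + 1 = 8.
Hasse bound: |8 − (13+1)| = |-6| = 6 ≤ 2√13 ≈ 7.2111 ✓.


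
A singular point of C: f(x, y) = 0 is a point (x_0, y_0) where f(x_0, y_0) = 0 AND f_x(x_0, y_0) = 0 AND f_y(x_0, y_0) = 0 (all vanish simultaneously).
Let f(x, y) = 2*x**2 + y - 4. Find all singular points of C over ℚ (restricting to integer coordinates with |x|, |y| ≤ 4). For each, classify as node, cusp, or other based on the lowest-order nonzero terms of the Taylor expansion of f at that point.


No singular points in the scanned grid; C is smooth there.

Compute partial derivatives:
  f_x = 4*x.
  f_y = 1.
f_y = 1 is a nonzero constant, so f_y never vanishes: no point (x, y) can satisfy f = f_x = f_y = 0. In particular no (x, y) ∈ {−4, ..., 4}² is singular; the curve is smooth.


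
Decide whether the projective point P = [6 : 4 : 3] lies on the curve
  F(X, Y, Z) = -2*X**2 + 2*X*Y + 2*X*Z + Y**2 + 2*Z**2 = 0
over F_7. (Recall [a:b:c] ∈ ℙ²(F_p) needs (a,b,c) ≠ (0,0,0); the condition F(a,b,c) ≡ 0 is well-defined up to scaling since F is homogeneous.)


F(6,4,3) ≡ 4 (mod 7); P is NOT on the curve.

Evaluate F(6, 4, 3) term-by-term (mod 7).
  -2*X**2 ↦ -2·36·1·1 = -72
  2*X*Y ↦ 2·6·4·1 = 48
  2*X*Z ↦ 2·6·1·3 = 36
  Y**2 ↦ 1·1·16·1 = 16
  2*Z**2 ↦ 2·1·1·9 = 18
Sum: F(6, 4, 3) = (-72) + (48) + (36) + (16) + (18) = 46.
Reducing mod 7: 46 ≡ 4 (mod 7).
Since F(a, b, c) ≡ 4 ≠ 0 (mod 7), P does NOT lie on the curve.


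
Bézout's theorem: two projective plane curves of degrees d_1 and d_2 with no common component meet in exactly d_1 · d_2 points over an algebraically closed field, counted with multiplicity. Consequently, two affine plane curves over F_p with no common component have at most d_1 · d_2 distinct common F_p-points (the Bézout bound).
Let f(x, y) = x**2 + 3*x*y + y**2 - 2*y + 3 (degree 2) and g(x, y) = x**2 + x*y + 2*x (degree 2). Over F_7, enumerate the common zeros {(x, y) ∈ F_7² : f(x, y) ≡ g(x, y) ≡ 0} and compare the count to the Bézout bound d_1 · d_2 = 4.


Common zeros: {(2, 3), (5, 0)}; count = 2; Bézout bound = 4.

deg(f) = 2, deg(g) = 2, so Bézout bound = 4.
Scan x ∈ F_7. For each x, list the y ∈ F_7 with f(x, y) ≡ 0 and those with g(x, y) ≡ 0 (mod 7); the common zeros in that column are the intersection.
  x = 0: f ≡ 0 at y ∈ ∅; g ≡ 0 at y ∈ {0, 1, 2, 3, 4, 5, 6}; common: ∅.
  x = 1: f ≡ 0 at y ∈ ∅; g ≡ 0 at y ∈ {4}; common: ∅.
  x = 2: f ≡ 0 at y ∈ {0, 3}; g ≡ 0 at y ∈ {3}; common: {3}.
  x = 3: f ≡ 0 at y ∈ {3, 4}; g ≡ 0 at y ∈ {2}; common: ∅.
  x = 4: f ≡ 0 at y ∈ ∅; g ≡ 0 at y ∈ {1}; common: ∅.
  x = 5: f ≡ 0 at y ∈ {0, 1}; g ≡ 0 at y ∈ {0}; common: {0}.
  x = 6: f ≡ 0 at y ∈ {1, 4}; g ≡ 0 at y ∈ {6}; common: ∅.
Collecting: common zeros = {(2, 3), (5, 0)}, so the count is 2.
Comparison with the Bézout bound: 2 ≤ 4 = deg(f)·deg(g), as expected for curves with no common component (the affine F_7-count falls short of the bound because intersections may lie at infinity, over extension fields, or carry multiplicity).


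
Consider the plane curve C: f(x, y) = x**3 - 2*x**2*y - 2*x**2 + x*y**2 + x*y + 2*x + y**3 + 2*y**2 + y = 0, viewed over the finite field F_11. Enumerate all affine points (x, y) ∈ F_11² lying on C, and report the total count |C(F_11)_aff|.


Affine F_11-points: {(0, 0), (0, 10), (1, 3), (2, 9), (3, 9), (3, 10), (4, 9), (5, 2), (5, 5), (5, 8), (6, 2), (6, 4), (6, 8), (7, 8), (8, 10)}; count = 15.

For each of the 121 pairs (x, y) ∈ F_11², evaluate f(x, y) mod 11. Record the zeros.
  x = 0: [0↦0, 1↦4, 2↦7, 3↦4, 4↦1, 5↦4, 6↦8, 7↦8, 8↦10, 9↦9, 10↦0]  zeros at y ∈ {0, 10}
  x = 1: [0↦1, 1↦5, 2↦10, 3↦0, 4↦3, 5↦3, 6↦6, 7↦7, 8↦1, 9↦5, 10↦3]  zeros at y ∈ {3}
  x = 2: [0↦4, 1↦4, 2↦7, 3↦8, 4↦2, 5↦6, 6↦4, 7↦2, 8↦6, 9↦0, 10↦1]  zeros at y ∈ {9}
  x = 3: [0↦4, 1↦7, 2↦4, 3↦1, 4↦4, 5↦8, 6↦8, 7↦10, 8↦9, 9↦0, 10↦0]  zeros at y ∈ {9, 10}
  x = 4: [0↦7, 1↦9, 2↦7, 3↦7, 4↦4, 5↦4, 6↦2, 7↦4, 8↦5, 9↦0, 10↦6]  zeros at y ∈ {9}
  x = 5: [0↦8, 1↦5, 2↦0, 3↦10, 4↦8, 5↦0, 6↦3, 7↦1, 8↦0, 9↦6, 10↦3]  zeros at y ∈ {2, 5, 8}
  x = 6: [0↦2, 1↦1, 2↦0, 3↦5, 4↦0, 5↦2, 6↦6, 7↦7, 8↦0, 9↦2, 10↦8]  zeros at y ∈ {2, 4, 8}
  x = 7: [0↦6, 1↦3, 2↦2, 3↦9, 4↦8, 5↦5, 6↦6, 7↦6, 8↦0, 9↦5, 10↦5]  zeros at y ∈ {8}
  x = 8: [0↦4, 1↦6, 2↦1, 3↦6, 4↦5, 5↦4, 6↦9, 7↦4, 8↦6, 9↦10, 10↦0]  zeros at y ∈ {10}
  x = 9: [0↦2, 1↦5, 2↦3, 3↦2, 4↦8, 5↦5, 6↦10, 7↦7, 8↦2, 9↦1, 10↦10]  zeros at y ∈ ∅
  x = 10: [0↦6, 1↦6, 2↦3, 3↦3, 4↦1, 5↦3, 6↦4, 7↦10, 8↦5, 9↦6, 10↦8]  zeros at y ∈ ∅
Collecting zeros: affine points = {(0, 0), (0, 10), (1, 3), (2, 9), (3, 9), (3, 10), (4, 9), (5, 2), (5, 5), (5, 8), (6, 2), (6, 4), (6, 8), (7, 8), (8, 10)}.
Total count |C(F_11)_aff| = 15.


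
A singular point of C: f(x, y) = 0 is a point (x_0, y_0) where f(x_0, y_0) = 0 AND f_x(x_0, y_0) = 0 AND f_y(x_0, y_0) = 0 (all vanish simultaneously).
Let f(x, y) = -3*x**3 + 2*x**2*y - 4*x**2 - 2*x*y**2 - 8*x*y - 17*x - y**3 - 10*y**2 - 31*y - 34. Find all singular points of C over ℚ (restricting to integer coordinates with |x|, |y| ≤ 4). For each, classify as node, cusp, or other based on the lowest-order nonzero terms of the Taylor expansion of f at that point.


Singular points: {(-1, -3)}; classification: node.

Compute partial derivatives:
  f_x = -9*x**2 + 4*x*y - 8*x - 2*y**2 - 8*y - 17.
  f_y = 2*x**2 - 4*x*y - 8*x - 3*y**2 - 20*y - 31.
Scan x_0 ∈ {−4, ..., 4}. For each x_0, f_y(x_0, y) is a polynomial in y; find its integer roots y ∈ {−4, ..., 4}, then test f_x and f at those candidates.
  x = -4: f_y(-4, y) = -3*y**2 - 4*y + 33; no integer root y with |y| ≤ 4.
  x = -3: f_y(-3, y) = -3*y**2 - 8*y + 11; vanishes at y ∈ {1}. (-3, 1): f_x = -96 ≠ 0.
  x = -2: f_y(-2, y) = -3*y**2 - 12*y - 7; no integer root y with |y| ≤ 4.
  x = -1: f_y(-1, y) = -3*y**2 - 16*y - 21; vanishes at y ∈ {-3}. (-1, -3): f_x = 0, f = 0 — SINGULAR.
  x = 0: f_y(0, y) = -3*y**2 - 20*y - 31; no integer root y with |y| ≤ 4.
  x = 1: f_y(1, y) = -3*y**2 - 24*y - 37; no integer root y with |y| ≤ 4.
  x = 2: f_y(2, y) = -3*y**2 - 28*y - 39; no integer root y with |y| ≤ 4.
  x = 3: f_y(3, y) = -3*y**2 - 32*y - 37; no integer root y with |y| ≤ 4.
  x = 4: f_y(4, y) = -3*y**2 - 36*y - 31; no integer root y with |y| ≤ 4.
Only singular point on the grid: (-1, -3).
Classify: substitute x = -1 + u, y = -3 + v and expand: f = -3*u**3 + 2*u**2*v - u**2 - 2*u*v**2 - v**3 + v**2.
No constant or linear terms (consistent with a singular point). Quadratic part: -u**2 + v**2. Cubic part: -3*u**3 + 2*u**2*v - 2*u*v**2 - v**3.
The quadratic part v**2 - u**2 = (v − u)(v + u) splits into two distinct linear factors, so there are two distinct tangent lines y − -3 = ±(x − -1) — this is a node (ordinary double point).
Classification: node.


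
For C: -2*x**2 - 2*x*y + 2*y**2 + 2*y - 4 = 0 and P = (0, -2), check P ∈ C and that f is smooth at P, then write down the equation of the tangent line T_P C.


Tangent line at P: 4*x - 6*y - 12 = 0.

Step 1: f(0, -2) = 0, so P lies on C.
Step 2: partial derivatives
  f_x(x, y) = -4*x - 2*y, f_y(x, y) = -2*x + 4*y + 2.
  f_x(P) = 4, f_y(P) = -6 (gradient nonzero, so P is smooth).
Step 3: tangent line at P: 4·(x − 0) + -6·(y − -2) = 0.
Expanding: 4*x - 6*y - 12 = 0.


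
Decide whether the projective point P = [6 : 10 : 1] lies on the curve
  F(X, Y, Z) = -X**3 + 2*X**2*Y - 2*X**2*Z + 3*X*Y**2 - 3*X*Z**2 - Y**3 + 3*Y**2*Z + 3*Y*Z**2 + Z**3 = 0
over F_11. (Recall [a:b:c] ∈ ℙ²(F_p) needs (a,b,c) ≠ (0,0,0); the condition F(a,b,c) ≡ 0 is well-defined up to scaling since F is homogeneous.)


F(6,10,1) ≡ 5 (mod 11); P is NOT on the curve.

Evaluate F(6, 10, 1) term-by-term (mod 11).
  -X**3 ↦ -1·216·1·1 = -216
  2*X**2*Y ↦ 2·36·10·1 = 720
  -2*X**2*Z ↦ -2·36·1·1 = -72
  3*X*Y**2 ↦ 3·6·100·1 = 1800
  -3*X*Z**2 ↦ -3·6·1·1 = -18
  -Y**3 ↦ -1·1·1000·1 = -1000
  3*Y**2*Z ↦ 3·1·100·1 = 300
  3*Y*Z**2 ↦ 3·1·10·1 = 30
  Z**3 ↦ 1·1·1·1 = 1
Sum: F(6, 10, 1) = (-216) + (720) + (-72) + (1800) + (-18) + (-1000) + (300) + (30) + (1) = 1545.
Reducing mod 11: 1545 ≡ 5 (mod 11).
Since F(a, b, c) ≡ 5 ≠ 0 (mod 11), P does NOT lie on the curve.


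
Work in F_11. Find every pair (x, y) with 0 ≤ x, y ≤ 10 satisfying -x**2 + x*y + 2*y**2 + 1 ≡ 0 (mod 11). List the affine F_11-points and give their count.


Affine F_11-points: {(0, 4), (0, 7), (1, 0), (1, 5), (4, 4), (4, 5), (7, 6), (7, 7), (10, 0), (10, 6)}; count = 10.

For each of the 121 pairs (x, y) ∈ F_11², evaluate f(x, y) mod 11. Record the zeros.
  x = 0: [0↦1, 1↦3, 2↦9, 3↦8, 4↦0, 5↦7, 6↦7, 7↦0, 8↦8, 9↦9, 10↦3]  zeros at y ∈ {4, 7}
  x = 1: [0↦0, 1↦3, 2↦10, 3↦10, 4↦3, 5↦0, 6↦1, 7↦6, 8↦4, 9↦6, 10↦1]  zeros at y ∈ {0, 5}
  x = 2: [0↦8, 1↦1, 2↦9, 3↦10, 4↦4, 5↦2, 6↦4, 7↦10, 8↦9, 9↦1, 10↦8]  zeros at y ∈ ∅
  x = 3: [0↦3, 1↦8, 2↦6, 3↦8, 4↦3, 5↦2, 6↦5, 7↦1, 8↦1, 9↦5, 10↦2]  zeros at y ∈ ∅
  x = 4: [0↦7, 1↦2, 2↦1, 3↦4, 4↦0, 5↦0, 6↦4, 7↦1, 8↦2, 9↦7, 10↦5]  zeros at y ∈ {4, 5}
  x = 5: [0↦9, 1↦5, 2↦5, 3↦9, 4↦6, 5↦7, 6↦1, 7↦10, 8↦1, 9↦7, 10↦6]  zeros at y ∈ ∅
  x = 6: [0↦9, 1↦6, 2↦7, 3↦1, 4↦10, 5↦1, 6↦7, 7↦6, 8↦9, 9↦5, 10↦5]  zeros at y ∈ ∅
  x = 7: [0↦7, 1↦5, 2↦7, 3↦2, 4↦1, 5↦4, 6↦0, 7↦0, 8↦4, 9↦1, 10↦2]  zeros at y ∈ {6, 7}
  x = 8: [0↦3, 1↦2, 2↦5, 3↦1, 4↦1, 5↦5, 6↦2, 7↦3, 8↦8, 9↦6, 10↦8]  zeros at y ∈ ∅
  x = 9: [0↦8, 1↦8, 2↦1, 3↦9, 4↦10, 5↦4, 6↦2, 7↦4, 8↦10, 9↦9, 10↦1]  zeros at y ∈ ∅
  x = 10: [0↦0, 1↦1, 2↦6, 3↦4, 4↦6, 5↦1, 6↦0, 7↦3, 8↦10, 9↦10, 10↦3]  zeros at y ∈ {0, 6}
Collecting zeros: affine points = {(0, 4), (0, 7), (1, 0), (1, 5), (4, 4), (4, 5), (7, 6), (7, 7), (10, 0), (10, 6)}.
Total count |C(F_11)_aff| = 10.


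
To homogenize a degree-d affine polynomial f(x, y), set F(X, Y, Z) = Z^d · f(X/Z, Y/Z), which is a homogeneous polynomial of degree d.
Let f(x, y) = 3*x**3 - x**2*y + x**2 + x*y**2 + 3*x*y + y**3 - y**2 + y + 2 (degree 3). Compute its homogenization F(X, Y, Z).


F(X, Y, Z) = 3*X**3 - X**2*Y + X**2*Z + X*Y**2 + 3*X*Y*Z + Y**3 - Y**2*Z + Y*Z**2 + 2*Z**3

deg(f) = 3.
Substitute x = X/Z, y = Y/Z into f, then multiply by Z^3.
  monomial 3·x^3·y^0 ↦ 3·X^3·Y^0·Z^0.
  monomial -1·x^2·y^1 ↦ -1·X^2·Y^1·Z^0.
  monomial 1·x^2·y^0 ↦ 1·X^2·Y^0·Z^1.
  monomial 1·x^1·y^2 ↦ 1·X^1·Y^2·Z^0.
  monomial 3·x^1·y^1 ↦ 3·X^1·Y^1·Z^1.
  monomial 1·x^0·y^3 ↦ 1·X^0·Y^3·Z^0.
  monomial -1·x^0·y^2 ↦ -1·X^0·Y^2·Z^1.
  monomial 1·x^0·y^1 ↦ 1·X^0·Y^1·Z^2.
  monomial 2·x^0·y^0 ↦ 2·X^0·Y^0·Z^3.
Collecting: F(X, Y, Z) = 3*X**3 - X**2*Y + X**2*Z + X*Y**2 + 3*X*Y*Z + Y**3 - Y**2*Z + Y*Z**2 + 2*Z**3.


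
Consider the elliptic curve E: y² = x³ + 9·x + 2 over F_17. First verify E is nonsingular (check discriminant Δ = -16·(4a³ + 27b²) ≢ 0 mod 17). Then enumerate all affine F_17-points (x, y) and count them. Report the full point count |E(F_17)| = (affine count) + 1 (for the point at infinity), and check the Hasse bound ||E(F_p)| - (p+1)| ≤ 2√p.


Affine points = {(0, 6), (0, 11), (4, 0), (5, 6), (5, 11), (6, 0), (7, 0), (8, 5), (8, 12), (9, 8), (9, 9), (10, 2), (10, 15), (11, 2), (11, 15), (12, 6), (12, 11), (13, 2), (13, 15), (14, 4), (14, 13), (16, 3), (16, 14)}; affine count = 23; |E(F_17)| = 24.

Discriminant check: Δ ∝ 4a³ + 27b² = 4·9³ + 27·2² = 4·729 + 27·4 ≡ 15 (mod 17). Nonzero ⇒ E is nonsingular.
For each x ∈ F_17, compute rhs = x³ + 9·x + 2 mod 17, then count y ∈ F_17 with y² ≡ rhs.
  x = 0: rhs = 2, matching y values: 6, 11 (2 points).
  x = 1: rhs = 12, matching y values: none (0 points).
  x = 2: rhs = 11, matching y values: none (0 points).
  x = 3: rhs = 5, matching y values: none (0 points).
  x = 4: rhs = 0, matching y values: 0 (1 points).
  x = 5: rhs = 2, matching y values: 6, 11 (2 points).
  x = 6: rhs = 0, matching y values: 0 (1 points).
  x = 7: rhs = 0, matching y values: 0 (1 points).
  x = 8: rhs = 8, matching y values: 5, 12 (2 points).
  x = 9: rhs = 13, matching y values: 8, 9 (2 points).
  x = 10: rhs = 4, matching y values: 2, 15 (2 points).
  x = 11: rhs = 4, matching y values: 2, 15 (2 points).
  x = 12: rhs = 2, matching y values: 6, 11 (2 points).
  x = 13: rhs = 4, matching y values: 2, 15 (2 points).
  x = 14: rhs = 16, matching y values: 4, 13 (2 points).
  x = 15: rhs = 10, matching y values: none (0 points).
  x = 16: rhs = 9, matching y values: 3, 14 (2 points).
Total affine count: 23.
Full point count |E(F_17)| = 23 + 1 = 24.
Hasse bound: |24 − (17+1)| = |6| = 6 ≤ 2√17 ≈ 8.2462 ✓.


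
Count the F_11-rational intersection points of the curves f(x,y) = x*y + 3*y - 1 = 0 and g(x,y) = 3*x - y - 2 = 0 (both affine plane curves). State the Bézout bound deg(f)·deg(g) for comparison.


Common zeros: {(6, 5), (10, 6)}; count = 2; Bézout bound = 2.

deg(f) = 2, deg(g) = 1, so Bézout bound = 2.
Scan x ∈ F_11. For each x, list the y ∈ F_11 with f(x, y) ≡ 0 and those with g(x, y) ≡ 0 (mod 11); the common zeros in that column are the intersection.
  x = 0: f ≡ 0 at y ∈ {4}; g ≡ 0 at y ∈ {9}; common: ∅.
  x = 1: f ≡ 0 at y ∈ {3}; g ≡ 0 at y ∈ {1}; common: ∅.
  x = 2: f ≡ 0 at y ∈ {9}; g ≡ 0 at y ∈ {4}; common: ∅.
  x = 3: f ≡ 0 at y ∈ {2}; g ≡ 0 at y ∈ {7}; common: ∅.
  x = 4: f ≡ 0 at y ∈ {8}; g ≡ 0 at y ∈ {10}; common: ∅.
  x = 5: f ≡ 0 at y ∈ {7}; g ≡ 0 at y ∈ {2}; common: ∅.
  x = 6: f ≡ 0 at y ∈ {5}; g ≡ 0 at y ∈ {5}; common: {5}.
  x = 7: f ≡ 0 at y ∈ {10}; g ≡ 0 at y ∈ {8}; common: ∅.
  x = 8: f ≡ 0 at y ∈ ∅; g ≡ 0 at y ∈ {0}; common: ∅.
  x = 9: f ≡ 0 at y ∈ {1}; g ≡ 0 at y ∈ {3}; common: ∅.
  x = 10: f ≡ 0 at y ∈ {6}; g ≡ 0 at y ∈ {6}; common: {6}.
Collecting: common zeros = {(6, 5), (10, 6)}, so the count is 2.
Comparison with the Bézout bound: 2 ≤ 2 = deg(f)·deg(g), as expected for curves with no common component (the bound is attained).


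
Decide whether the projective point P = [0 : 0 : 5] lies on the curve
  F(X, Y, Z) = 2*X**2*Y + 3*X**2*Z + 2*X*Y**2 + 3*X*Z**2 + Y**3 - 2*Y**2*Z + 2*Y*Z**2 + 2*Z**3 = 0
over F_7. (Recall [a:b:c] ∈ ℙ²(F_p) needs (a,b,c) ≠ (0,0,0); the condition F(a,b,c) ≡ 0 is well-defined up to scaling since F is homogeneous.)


F(0,0,5) ≡ 5 (mod 7); P is NOT on the curve.

Evaluate F(0, 0, 5) term-by-term (mod 7).
  2*X**2*Y ↦ 2·0·0·1 = 0
  3*X**2*Z ↦ 3·0·1·5 = 0
  2*X*Y**2 ↦ 2·0·0·1 = 0
  3*X*Z**2 ↦ 3·0·1·25 = 0
  Y**3 ↦ 1·1·0·1 = 0
  -2*Y**2*Z ↦ -2·1·0·5 = 0
  2*Y*Z**2 ↦ 2·1·0·25 = 0
  2*Z**3 ↦ 2·1·1·125 = 250
Sum: F(0, 0, 5) = (0) + (0) + (0) + (0) + (0) + (0) + (0) + (250) = 250.
Reducing mod 7: 250 ≡ 5 (mod 7).
Since F(a, b, c) ≡ 5 ≠ 0 (mod 7), P does NOT lie on the curve.


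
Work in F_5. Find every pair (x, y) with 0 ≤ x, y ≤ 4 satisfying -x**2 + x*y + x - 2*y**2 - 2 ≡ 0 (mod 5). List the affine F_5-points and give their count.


Affine F_5-points: {(0, 2), (0, 3), (1, 4), (3, 2), (4, 3), (4, 4)}; count = 6.

For each of the 25 pairs (x, y) ∈ F_5², evaluate f(x, y) mod 5. Record the zeros.
  x = 0: [0↦3, 1↦1, 2↦0, 3↦0, 4↦1]  zeros at y ∈ {2, 3}
  x = 1: [0↦3, 1↦2, 2↦2, 3↦3, 4↦0]  zeros at y ∈ {4}
  x = 2: [0↦1, 1↦1, 2↦2, 3↦4, 4↦2]  zeros at y ∈ ∅
  x = 3: [0↦2, 1↦3, 2↦0, 3↦3, 4↦2]  zeros at y ∈ {2}
  x = 4: [0↦1, 1↦3, 2↦1, 3↦0, 4↦0]  zeros at y ∈ {3, 4}
Collecting zeros: affine points = {(0, 2), (0, 3), (1, 4), (3, 2), (4, 3), (4, 4)}.
Total count |C(F_5)_aff| = 6.


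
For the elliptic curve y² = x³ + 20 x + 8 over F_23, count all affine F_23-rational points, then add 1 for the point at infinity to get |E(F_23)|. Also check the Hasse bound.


Affine points = {(0, 10), (0, 13), (1, 11), (1, 12), (3, 7), (3, 16), (5, 7), (5, 16), (7, 10), (7, 13), (8, 6), (8, 17), (10, 9), (10, 14), (11, 8), (11, 15), (13, 2), (13, 21), (15, 7), (15, 16), (16, 10), (16, 13), (18, 6), (18, 17), (19, 5), (19, 18), (20, 6), (20, 17), (21, 11), (21, 12)}; affine count = 30; |E(F_23)| = 31.

Discriminant check: Δ ∝ 4a³ + 27b² = 4·20³ + 27·8² = 4·8000 + 27·64 ≡ 10 (mod 23). Nonzero ⇒ E is nonsingular.
For each x ∈ F_23, compute rhs = x³ + 20·x + 8 mod 23, then count y ∈ F_23 with y² ≡ rhs.
  x = 0: rhs = 8, matching y values: 10, 13 (2 points).
  x = 1: rhs = 6, matching y values: 11, 12 (2 points).
  x = 2: rhs = 10, matching y values: none (0 points).
  x = 3: rhs = 3, matching y values: 7, 16 (2 points).
  x = 4: rhs = 14, matching y values: none (0 points).
  x = 5: rhs = 3, matching y values: 7, 16 (2 points).
  x = 6: rhs = 22, matching y values: none (0 points).
  x = 7: rhs = 8, matching y values: 10, 13 (2 points).
  x = 8: rhs = 13, matching y values: 6, 17 (2 points).
  x = 9: rhs = 20, matching y values: none (0 points).
  x = 10: rhs = 12, matching y values: 9, 14 (2 points).
  x = 11: rhs = 18, matching y values: 8, 15 (2 points).
  x = 12: rhs = 21, matching y values: none (0 points).
  x = 13: rhs = 4, matching y values: 2, 21 (2 points).
  x = 14: rhs = 19, matching y values: none (0 points).
  x = 15: rhs = 3, matching y values: 7, 16 (2 points).
  x = 16: rhs = 8, matching y values: 10, 13 (2 points).
  x = 17: rhs = 17, matching y values: none (0 points).
  x = 18: rhs = 13, matching y values: 6, 17 (2 points).
  x = 19: rhs = 2, matching y values: 5, 18 (2 points).
  x = 20: rhs = 13, matching y values: 6, 17 (2 points).
  x = 21: rhs = 6, matching y values: 11, 12 (2 points).
  x = 22: rhs = 10, matching y values: none (0 points).
Total affine count: 30.
Full point count |E(F_23)| = 30 + 1 = 31.
Hasse bound: |31 − (23+1)| = |7| = 7 ≤ 2√23 ≈ 9.5917 ✓.


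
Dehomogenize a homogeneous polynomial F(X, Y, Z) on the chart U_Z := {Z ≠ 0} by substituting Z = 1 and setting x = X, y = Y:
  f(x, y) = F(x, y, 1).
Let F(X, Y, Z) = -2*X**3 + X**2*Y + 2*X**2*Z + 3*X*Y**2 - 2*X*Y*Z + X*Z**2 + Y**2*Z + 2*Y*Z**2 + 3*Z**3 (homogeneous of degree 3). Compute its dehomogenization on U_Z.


f(x, y) = -2*x**3 + x**2*y + 2*x**2 + 3*x*y**2 - 2*x*y + x + y**2 + 2*y + 3

On U_Z we set Z = 1. Each monomial c·X^i·Y^j·Z^k in F becomes c·x^i·y^j·1^k = c·x^i·y^j.
Substituting Z = 1: F(X, Y, 1) = -2*x**3 + x**2*y + 2*x**2 + 3*x*y**2 - 2*x*y + x + y**2 + 2*y + 3.
Note: deg(f) ≤ deg(F) = 3; strict inequality happens when F is divisible by Z (lost terms).


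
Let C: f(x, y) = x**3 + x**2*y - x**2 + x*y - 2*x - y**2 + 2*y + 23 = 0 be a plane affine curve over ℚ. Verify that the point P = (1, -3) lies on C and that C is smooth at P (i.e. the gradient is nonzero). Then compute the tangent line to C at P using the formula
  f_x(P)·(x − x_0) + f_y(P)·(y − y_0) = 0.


Tangent line at P: -10*x + 10*y + 40 = 0.

Step 1: f(1, -3) = 0, so P lies on C.
Step 2: partial derivatives
  f_x(x, y) = 3*x**2 + 2*x*y - 2*x + y - 2, f_y(x, y) = x**2 + x - 2*y + 2.
  f_x(P) = -10, f_y(P) = 10 (gradient nonzero, so P is smooth).
Step 3: tangent line at P: -10·(x − 1) + 10·(y − -3) = 0.
Expanding: -10*x + 10*y + 40 = 0.


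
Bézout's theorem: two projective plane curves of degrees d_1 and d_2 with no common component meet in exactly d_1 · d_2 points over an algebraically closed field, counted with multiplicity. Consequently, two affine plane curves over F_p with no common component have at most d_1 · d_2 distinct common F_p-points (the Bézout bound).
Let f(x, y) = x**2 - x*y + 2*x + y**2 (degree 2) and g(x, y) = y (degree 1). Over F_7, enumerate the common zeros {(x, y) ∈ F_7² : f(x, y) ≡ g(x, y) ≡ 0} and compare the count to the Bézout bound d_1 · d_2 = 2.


Common zeros: {(0, 0), (5, 0)}; count = 2; Bézout bound = 2.

deg(f) = 2, deg(g) = 1, so Bézout bound = 2.
Scan x ∈ F_7. For each x, list the y ∈ F_7 with f(x, y) ≡ 0 and those with g(x, y) ≡ 0 (mod 7); the common zeros in that column are the intersection.
  x = 0: f ≡ 0 at y ∈ {0}; g ≡ 0 at y ∈ {0}; common: {0}.
  x = 1: f ≡ 0 at y ∈ ∅; g ≡ 0 at y ∈ {0}; common: ∅.
  x = 2: f ≡ 0 at y ∈ {1}; g ≡ 0 at y ∈ {0}; common: ∅.
  x = 3: f ≡ 0 at y ∈ ∅; g ≡ 0 at y ∈ {0}; common: ∅.
  x = 4: f ≡ 0 at y ∈ {1, 3}; g ≡ 0 at y ∈ {0}; common: ∅.
  x = 5: f ≡ 0 at y ∈ {0, 5}; g ≡ 0 at y ∈ {0}; common: {0}.
  x = 6: f ≡ 0 at y ∈ ∅; g ≡ 0 at y ∈ {0}; common: ∅.
Collecting: common zeros = {(0, 0), (5, 0)}, so the count is 2.
Comparison with the Bézout bound: 2 ≤ 2 = deg(f)·deg(g), as expected for curves with no common component (the bound is attained).


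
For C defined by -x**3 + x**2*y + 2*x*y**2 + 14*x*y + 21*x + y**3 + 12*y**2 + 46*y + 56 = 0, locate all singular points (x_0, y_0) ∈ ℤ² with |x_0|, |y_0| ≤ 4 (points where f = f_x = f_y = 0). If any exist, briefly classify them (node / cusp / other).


Singular points: {(-1, -3)}; classification: cusp.

Compute partial derivatives:
  f_x = -3*x**2 + 2*x*y + 2*y**2 + 14*y + 21.
  f_y = x**2 + 4*x*y + 14*x + 3*y**2 + 24*y + 46.
Scan x_0 ∈ {−4, ..., 4}. For each x_0, f_y(x_0, y) is a polynomial in y; find its integer roots y ∈ {−4, ..., 4}, then test f_x and f at those candidates.
  x = -4: f_y(-4, y) = 3*y**2 + 8*y + 6; no integer root y with |y| ≤ 4.
  x = -3: f_y(-3, y) = 3*y**2 + 12*y + 13; no integer root y with |y| ≤ 4.
  x = -2: f_y(-2, y) = 3*y**2 + 16*y + 22; no integer root y with |y| ≤ 4.
  x = -1: f_y(-1, y) = 3*y**2 + 20*y + 33; vanishes at y ∈ {-3}. (-1, -3): f_x = 0, f = 0 — SINGULAR.
  x = 0: f_y(0, y) = 3*y**2 + 24*y + 46; no integer root y with |y| ≤ 4.
  x = 1: f_y(1, y) = 3*y**2 + 28*y + 61; no integer root y with |y| ≤ 4.
  x = 2: f_y(2, y) = 3*y**2 + 32*y + 78; no integer root y with |y| ≤ 4.
  x = 3: f_y(3, y) = 3*y**2 + 36*y + 97; no integer root y with |y| ≤ 4.
  x = 4: f_y(4, y) = 3*y**2 + 40*y + 118; no integer root y with |y| ≤ 4.
Only singular point on the grid: (-1, -3).
Classify: substitute x = -1 + u, y = -3 + v and expand: f = -u**3 + u**2*v + 2*u*v**2 + v**3 + v**2.
No constant or linear terms (consistent with a singular point). Quadratic part: v**2. Cubic part: -u**3 + u**2*v + 2*u*v**2 + v**3.
The quadratic part v**2 is a perfect square, so there is a single (double) tangent line v = 0, i.e. y = -3. Restricting the cubic part to that line (v = 0) leaves -u**3 ≠ 0, so f is not divisible by v and the branch is v² ≈ u**3 to lowest order — this is a cusp.
Classification: cusp.


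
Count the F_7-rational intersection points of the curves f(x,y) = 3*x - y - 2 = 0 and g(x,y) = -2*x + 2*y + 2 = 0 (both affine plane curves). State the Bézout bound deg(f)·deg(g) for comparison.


Common zeros: {(4, 3)}; count = 1; Bézout bound = 1.

deg(f) = 1, deg(g) = 1, so Bézout bound = 1.
Scan x ∈ F_7. For each x, list the y ∈ F_7 with f(x, y) ≡ 0 and those with g(x, y) ≡ 0 (mod 7); the common zeros in that column are the intersection.
  x = 0: f ≡ 0 at y ∈ {5}; g ≡ 0 at y ∈ {6}; common: ∅.
  x = 1: f ≡ 0 at y ∈ {1}; g ≡ 0 at y ∈ {0}; common: ∅.
  x = 2: f ≡ 0 at y ∈ {4}; g ≡ 0 at y ∈ {1}; common: ∅.
  x = 3: f ≡ 0 at y ∈ {0}; g ≡ 0 at y ∈ {2}; common: ∅.
  x = 4: f ≡ 0 at y ∈ {3}; g ≡ 0 at y ∈ {3}; common: {3}.
  x = 5: f ≡ 0 at y ∈ {6}; g ≡ 0 at y ∈ {4}; common: ∅.
  x = 6: f ≡ 0 at y ∈ {2}; g ≡ 0 at y ∈ {5}; common: ∅.
Collecting: common zeros = {(4, 3)}, so the count is 1.
Comparison with the Bézout bound: 1 ≤ 1 = deg(f)·deg(g), as expected for curves with no common component (the bound is attained).


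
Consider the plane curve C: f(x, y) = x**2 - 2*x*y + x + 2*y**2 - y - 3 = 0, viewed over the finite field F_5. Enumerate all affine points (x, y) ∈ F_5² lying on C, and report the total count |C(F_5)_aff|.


Affine F_5-points: {(0, 4), (2, 1), (2, 4), (4, 1)}; count = 4.

For each of the 25 pairs (x, y) ∈ F_5², evaluate f(x, y) mod 5. Record the zeros.
  x = 0: [0↦2, 1↦3, 2↦3, 3↦2, 4↦0]  zeros at y ∈ {4}
  x = 1: [0↦4, 1↦3, 2↦1, 3↦3, 4↦4]  zeros at y ∈ ∅
  x = 2: [0↦3, 1↦0, 2↦1, 3↦1, 4↦0]  zeros at y ∈ {1, 4}
  x = 3: [0↦4, 1↦4, 2↦3, 3↦1, 4↦3]  zeros at y ∈ ∅
  x = 4: [0↦2, 1↦0, 2↦2, 3↦3, 4↦3]  zeros at y ∈ {1}
Collecting zeros: affine points = {(0, 4), (2, 1), (2, 4), (4, 1)}.
Total count |C(F_5)_aff| = 4.


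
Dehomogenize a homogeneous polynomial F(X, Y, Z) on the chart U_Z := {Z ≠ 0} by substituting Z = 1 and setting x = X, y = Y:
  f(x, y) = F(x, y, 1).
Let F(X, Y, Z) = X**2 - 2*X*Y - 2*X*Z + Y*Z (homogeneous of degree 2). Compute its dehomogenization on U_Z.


f(x, y) = x**2 - 2*x*y - 2*x + y

On U_Z we set Z = 1. Each monomial c·X^i·Y^j·Z^k in F becomes c·x^i·y^j·1^k = c·x^i·y^j.
Substituting Z = 1: F(X, Y, 1) = x**2 - 2*x*y - 2*x + y.
Note: deg(f) ≤ deg(F) = 2; strict inequality happens when F is divisible by Z (lost terms).


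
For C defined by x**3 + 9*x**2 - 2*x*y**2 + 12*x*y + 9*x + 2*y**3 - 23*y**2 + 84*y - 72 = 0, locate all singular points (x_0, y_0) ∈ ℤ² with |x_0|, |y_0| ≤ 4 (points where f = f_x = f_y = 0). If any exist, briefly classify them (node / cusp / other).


Singular points: {(-3, 3)}; classification: cusp.

Compute partial derivatives:
  f_x = 3*x**2 + 18*x - 2*y**2 + 12*y + 9.
  f_y = -4*x*y + 12*x + 6*y**2 - 46*y + 84.
Scan x_0 ∈ {−4, ..., 4}. For each x_0, f_y(x_0, y) is a polynomial in y; find its integer roots y ∈ {−4, ..., 4}, then test f_x and f at those candidates.
  x = -4: f_y(-4, y) = 6*y**2 - 30*y + 36; vanishes at y ∈ {2, 3}. (-4, 2): f_x = 1 ≠ 0; (-4, 3): f_x = 3 ≠ 0.
  x = -3: f_y(-3, y) = 6*y**2 - 34*y + 48; vanishes at y ∈ {3}. (-3, 3): f_x = 0, f = 0 — SINGULAR.
  x = -2: f_y(-2, y) = 6*y**2 - 38*y + 60; vanishes at y ∈ {3}. (-2, 3): f_x = 3 ≠ 0.
  x = -1: f_y(-1, y) = 6*y**2 - 42*y + 72; vanishes at y ∈ {3, 4}. (-1, 3): f_x = 12 ≠ 0; (-1, 4): f_x = 10 ≠ 0.
  x = 0: f_y(0, y) = 6*y**2 - 46*y + 84; vanishes at y ∈ {3}. (0, 3): f_x = 27 ≠ 0.
  x = 1: f_y(1, y) = 6*y**2 - 50*y + 96; vanishes at y ∈ {3}. (1, 3): f_x = 48 ≠ 0.
  x = 2: f_y(2, y) = 6*y**2 - 54*y + 108; vanishes at y ∈ {3}. (2, 3): f_x = 75 ≠ 0.
  x = 3: f_y(3, y) = 6*y**2 - 58*y + 120; vanishes at y ∈ {3}. (3, 3): f_x = 108 ≠ 0.
  x = 4: f_y(4, y) = 6*y**2 - 62*y + 132; vanishes at y ∈ {3}. (4, 3): f_x = 147 ≠ 0.
Only singular point on the grid: (-3, 3).
Classify: substitute x = -3 + u, y = 3 + v and expand: f = u**3 - 2*u*v**2 + 2*v**3 + v**2.
No constant or linear terms (consistent with a singular point). Quadratic part: v**2. Cubic part: u**3 - 2*u*v**2 + 2*v**3.
The quadratic part v**2 is a perfect square, so there is a single (double) tangent line v = 0, i.e. y = 3. Restricting the cubic part to that line (v = 0) leaves u**3 ≠ 0, so f is not divisible by v and the branch is v² ≈ -u**3 to lowest order — this is a cusp.
Classification: cusp.


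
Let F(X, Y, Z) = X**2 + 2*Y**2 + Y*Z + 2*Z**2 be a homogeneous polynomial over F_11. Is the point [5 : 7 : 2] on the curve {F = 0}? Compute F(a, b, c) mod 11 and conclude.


F(5,7,2) ≡ 2 (mod 11); P is NOT on the curve.

Evaluate F(5, 7, 2) term-by-term (mod 11).
  X**2 ↦ 1·25·1·1 = 25
  2*Y**2 ↦ 2·1·49·1 = 98
  Y*Z ↦ 1·1·7·2 = 14
  2*Z**2 ↦ 2·1·1·4 = 8
Sum: F(5, 7, 2) = (25) + (98) + (14) + (8) = 145.
Reducing mod 11: 145 ≡ 2 (mod 11).
Since F(a, b, c) ≡ 2 ≠ 0 (mod 11), P does NOT lie on the curve.


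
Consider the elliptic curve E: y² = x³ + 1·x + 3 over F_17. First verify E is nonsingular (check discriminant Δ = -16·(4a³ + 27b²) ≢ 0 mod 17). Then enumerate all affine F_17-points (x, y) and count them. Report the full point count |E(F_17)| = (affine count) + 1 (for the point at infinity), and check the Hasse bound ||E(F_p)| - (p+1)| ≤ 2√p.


Affine points = {(2, 8), (2, 9), (3, 4), (3, 13), (6, 2), (6, 15), (7, 8), (7, 9), (8, 8), (8, 9), (11, 6), (11, 11), (12, 3), (12, 14), (16, 1), (16, 16)}; affine count = 16; |E(F_17)| = 17.

Discriminant check: Δ ∝ 4a³ + 27b² = 4·1³ + 27·3² = 4·1 + 27·9 ≡ 9 (mod 17). Nonzero ⇒ E is nonsingular.
For each x ∈ F_17, compute rhs = x³ + 1·x + 3 mod 17, then count y ∈ F_17 with y² ≡ rhs.
  x = 0: rhs = 3, matching y values: none (0 points).
  x = 1: rhs = 5, matching y values: none (0 points).
  x = 2: rhs = 13, matching y values: 8, 9 (2 points).
  x = 3: rhs = 16, matching y values: 4, 13 (2 points).
  x = 4: rhs = 3, matching y values: none (0 points).
  x = 5: rhs = 14, matching y values: none (0 points).
  x = 6: rhs = 4, matching y values: 2, 15 (2 points).
  x = 7: rhs = 13, matching y values: 8, 9 (2 points).
  x = 8: rhs = 13, matching y values: 8, 9 (2 points).
  x = 9: rhs = 10, matching y values: none (0 points).
  x = 10: rhs = 10, matching y values: none (0 points).
  x = 11: rhs = 2, matching y values: 6, 11 (2 points).
  x = 12: rhs = 9, matching y values: 3, 14 (2 points).
  x = 13: rhs = 3, matching y values: none (0 points).
  x = 14: rhs = 7, matching y values: none (0 points).
  x = 15: rhs = 10, matching y values: none (0 points).
  x = 16: rhs = 1, matching y values: 1, 16 (2 points).
Total affine count: 16.
Full point count |E(F_17)| = 16 + 1 = 17.
Hasse bound: |17 − (17+1)| = |-1| = 1 ≤ 2√17 ≈ 8.2462 ✓.


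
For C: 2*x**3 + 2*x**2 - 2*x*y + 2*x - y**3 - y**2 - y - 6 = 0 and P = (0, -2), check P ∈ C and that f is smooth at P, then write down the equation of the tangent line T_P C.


Tangent line at P: 6*x - 9*y - 18 = 0.

Step 1: f(0, -2) = 0, so P lies on C.
Step 2: partial derivatives
  f_x(x, y) = 6*x**2 + 4*x - 2*y + 2, f_y(x, y) = -2*x - 3*y**2 - 2*y - 1.
  f_x(P) = 6, f_y(P) = -9 (gradient nonzero, so P is smooth).
Step 3: tangent line at P: 6·(x − 0) + -9·(y − -2) = 0.
Expanding: 6*x - 9*y - 18 = 0.


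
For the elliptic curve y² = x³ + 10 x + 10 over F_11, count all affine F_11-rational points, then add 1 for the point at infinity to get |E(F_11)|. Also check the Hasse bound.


Affine points = {(2, 4), (2, 7), (3, 1), (3, 10), (4, 2), (4, 9), (5, 3), (5, 8), (6, 0), (7, 4), (7, 7), (9, 2), (9, 9)}; affine count = 13; |E(F_11)| = 14.

Discriminant check: Δ ∝ 4a³ + 27b² = 4·10³ + 27·10² = 4·1000 + 27·100 ≡ 1 (mod 11). Nonzero ⇒ E is nonsingular.
For each x ∈ F_11, compute rhs = x³ + 10·x + 10 mod 11, then count y ∈ F_11 with y² ≡ rhs.
  x = 0: rhs = 10, matching y values: none (0 points).
  x = 1: rhs = 10, matching y values: none (0 points).
  x = 2: rhs = 5, matching y values: 4, 7 (2 points).
  x = 3: rhs = 1, matching y values: 1, 10 (2 points).
  x = 4: rhs = 4, matching y values: 2, 9 (2 points).
  x = 5: rhs = 9, matching y values: 3, 8 (2 points).
  x = 6: rhs = 0, matching y values: 0 (1 points).
  x = 7: rhs = 5, matching y values: 4, 7 (2 points).
  x = 8: rhs = 8, matching y values: none (0 points).
  x = 9: rhs = 4, matching y values: 2, 9 (2 points).
  x = 10: rhs = 10, matching y values: none (0 points).
Total affine count: 13.
Full point count |E(F_11)| = 13 + 1 = 14.
Hasse bound: |14 − (11+1)| = |2| = 2 ≤ 2√11 ≈ 6.6332 ✓.


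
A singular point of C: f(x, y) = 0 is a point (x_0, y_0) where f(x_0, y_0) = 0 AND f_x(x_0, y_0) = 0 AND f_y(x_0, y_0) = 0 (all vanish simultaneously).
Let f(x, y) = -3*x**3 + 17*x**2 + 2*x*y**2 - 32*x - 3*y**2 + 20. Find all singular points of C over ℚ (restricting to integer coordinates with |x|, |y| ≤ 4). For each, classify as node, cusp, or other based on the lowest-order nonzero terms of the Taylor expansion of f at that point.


Singular points: {(2, 0)}; classification: node.

Compute partial derivatives:
  f_x = -9*x**2 + 34*x + 2*y**2 - 32.
  f_y = 4*x*y - 6*y.
Scan x_0 ∈ {−4, ..., 4}. For each x_0, f_y(x_0, y) is a polynomial in y; find its integer roots y ∈ {−4, ..., 4}, then test f_x and f at those candidates.
  x = -4: f_y(-4, y) = -22*y; vanishes at y ∈ {0}. (-4, 0): f_x = -312 ≠ 0.
  x = -3: f_y(-3, y) = -18*y; vanishes at y ∈ {0}. (-3, 0): f_x = -215 ≠ 0.
  x = -2: f_y(-2, y) = -14*y; vanishes at y ∈ {0}. (-2, 0): f_x = -136 ≠ 0.
  x = -1: f_y(-1, y) = -10*y; vanishes at y ∈ {0}. (-1, 0): f_x = -75 ≠ 0.
  x = 0: f_y(0, y) = -6*y; vanishes at y ∈ {0}. (0, 0): f_x = -32 ≠ 0.
  x = 1: f_y(1, y) = -2*y; vanishes at y ∈ {0}. (1, 0): f_x = -7 ≠ 0.
  x = 2: f_y(2, y) = 2*y; vanishes at y ∈ {0}. (2, 0): f_x = 0, f = 0 — SINGULAR.
  x = 3: f_y(3, y) = 6*y; vanishes at y ∈ {0}. (3, 0): f_x = -11 ≠ 0.
  x = 4: f_y(4, y) = 10*y; vanishes at y ∈ {0}. (4, 0): f_x = -40 ≠ 0.
Only singular point on the grid: (2, 0).
Classify: substitute x = 2 + u, y = 0 + v and expand: f = -3*u**3 - u**2 + 2*u*v**2 + v**2.
No constant or linear terms (consistent with a singular point). Quadratic part: -u**2 + v**2. Cubic part: -3*u**3 + 2*u*v**2.
The quadratic part v**2 - u**2 = (v − u)(v + u) splits into two distinct linear factors, so there are two distinct tangent lines y − 0 = ±(x − 2) — this is a node (ordinary double point).
Classification: node.


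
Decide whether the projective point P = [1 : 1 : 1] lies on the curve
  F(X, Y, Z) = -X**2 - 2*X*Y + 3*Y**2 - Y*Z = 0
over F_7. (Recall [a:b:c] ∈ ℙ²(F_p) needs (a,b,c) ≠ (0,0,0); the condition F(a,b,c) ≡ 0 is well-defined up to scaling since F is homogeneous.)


F(1,1,1) ≡ 6 (mod 7); P is NOT on the curve.

Evaluate F(1, 1, 1) term-by-term (mod 7).
  -X**2 ↦ -1·1·1·1 = -1
  -2*X*Y ↦ -2·1·1·1 = -2
  3*Y**2 ↦ 3·1·1·1 = 3
  -Y*Z ↦ -1·1·1·1 = -1
Sum: F(1, 1, 1) = (-1) + (-2) + (3) + (-1) = -1.
Reducing mod 7: -1 ≡ 6 (mod 7).
Since F(a, b, c) ≡ 6 ≠ 0 (mod 7), P does NOT lie on the curve.


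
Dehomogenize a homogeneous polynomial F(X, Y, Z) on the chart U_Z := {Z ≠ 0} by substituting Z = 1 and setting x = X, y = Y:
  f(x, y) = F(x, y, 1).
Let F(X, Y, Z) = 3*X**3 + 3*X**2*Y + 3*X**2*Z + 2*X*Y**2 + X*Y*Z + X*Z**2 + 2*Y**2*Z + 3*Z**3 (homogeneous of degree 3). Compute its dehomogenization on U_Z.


f(x, y) = 3*x**3 + 3*x**2*y + 3*x**2 + 2*x*y**2 + x*y + x + 2*y**2 + 3

On U_Z we set Z = 1. Each monomial c·X^i·Y^j·Z^k in F becomes c·x^i·y^j·1^k = c·x^i·y^j.
Substituting Z = 1: F(X, Y, 1) = 3*x**3 + 3*x**2*y + 3*x**2 + 2*x*y**2 + x*y + x + 2*y**2 + 3.
Note: deg(f) ≤ deg(F) = 3; strict inequality happens when F is divisible by Z (lost terms).


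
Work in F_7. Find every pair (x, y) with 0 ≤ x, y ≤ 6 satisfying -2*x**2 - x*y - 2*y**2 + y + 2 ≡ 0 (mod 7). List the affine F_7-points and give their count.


Affine F_7-points: {(1, 0), (2, 4), (2, 6), (3, 2), (3, 4), (4, 1), (6, 0), (6, 1)}; count = 8.

For each of the 49 pairs (x, y) ∈ F_7², evaluate f(x, y) mod 7. Record the zeros.
  x = 0: [0↦2, 1↦1, 2↦3, 3↦1, 4↦2, 5↦6, 6↦6]  zeros at y ∈ ∅
  x = 1: [0↦0, 1↦5, 2↦6, 3↦3, 4↦3, 5↦6, 6↦5]  zeros at y ∈ {0}
  x = 2: [0↦1, 1↦5, 2↦5, 3↦1, 4↦0, 5↦2, 6↦0]  zeros at y ∈ {4, 6}
  x = 3: [0↦5, 1↦1, 2↦0, 3↦2, 4↦0, 5↦1, 6↦5]  zeros at y ∈ {2, 4}
  x = 4: [0↦5, 1↦0, 2↦5, 3↦6, 4↦3, 5↦3, 6↦6]  zeros at y ∈ {1}
  x = 5: [0↦1, 1↦2, 2↦6, 3↦6, 4↦2, 5↦1, 6↦3]  zeros at y ∈ ∅
  x = 6: [0↦0, 1↦0, 2↦3, 3↦2, 4↦4, 5↦2, 6↦3]  zeros at y ∈ {0, 1}
Collecting zeros: affine points = {(1, 0), (2, 4), (2, 6), (3, 2), (3, 4), (4, 1), (6, 0), (6, 1)}.
Total count |C(F_7)_aff| = 8.


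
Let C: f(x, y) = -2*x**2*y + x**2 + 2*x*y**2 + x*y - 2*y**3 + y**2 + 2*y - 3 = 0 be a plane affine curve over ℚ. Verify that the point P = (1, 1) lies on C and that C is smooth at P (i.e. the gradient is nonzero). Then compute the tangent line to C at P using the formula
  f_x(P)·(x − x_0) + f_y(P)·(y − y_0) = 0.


Tangent line at P: x + y - 2 = 0.

Step 1: f(1, 1) = 0, so P lies on C.
Step 2: partial derivatives
  f_x(x, y) = -4*x*y + 2*x + 2*y**2 + y, f_y(x, y) = -2*x**2 + 4*x*y + x - 6*y**2 + 2*y + 2.
  f_x(P) = 1, f_y(P) = 1 (gradient nonzero, so P is smooth).
Step 3: tangent line at P: 1·(x − 1) + 1·(y − 1) = 0.
Expanding: x + y - 2 = 0.


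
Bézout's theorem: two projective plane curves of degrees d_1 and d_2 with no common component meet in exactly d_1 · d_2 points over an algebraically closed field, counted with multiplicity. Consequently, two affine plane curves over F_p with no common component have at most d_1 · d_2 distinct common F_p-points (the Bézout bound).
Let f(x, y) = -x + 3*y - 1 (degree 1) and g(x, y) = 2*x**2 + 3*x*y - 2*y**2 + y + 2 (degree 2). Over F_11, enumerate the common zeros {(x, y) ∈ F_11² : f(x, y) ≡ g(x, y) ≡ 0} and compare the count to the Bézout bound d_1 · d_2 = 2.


Common zeros: {(4, 9), (8, 3)}; count = 2; Bézout bound = 2.

deg(f) = 1, deg(g) = 2, so Bézout bound = 2.
Scan x ∈ F_11. For each x, list the y ∈ F_11 with f(x, y) ≡ 0 and those with g(x, y) ≡ 0 (mod 11); the common zeros in that column are the intersection.
  x = 0: f ≡ 0 at y ∈ {4}; g ≡ 0 at y ∈ ∅; common: ∅.
  x = 1: f ≡ 0 at y ∈ {8}; g ≡ 0 at y ∈ {6, 7}; common: ∅.
  x = 2: f ≡ 0 at y ∈ {1}; g ≡ 0 at y ∈ ∅; common: ∅.
  x = 3: f ≡ 0 at y ∈ {5}; g ≡ 0 at y ∈ ∅; common: ∅.
  x = 4: f ≡ 0 at y ∈ {9}; g ≡ 0 at y ∈ {3, 9}; common: {9}.
  x = 5: f ≡ 0 at y ∈ {2}; g ≡ 0 at y ∈ {1, 7}; common: ∅.
  x = 6: f ≡ 0 at y ∈ {6}; g ≡ 0 at y ∈ ∅; common: ∅.
  x = 7: f ≡ 0 at y ∈ {10}; g ≡ 0 at y ∈ ∅; common: ∅.
  x = 8: f ≡ 0 at y ∈ {3}; g ≡ 0 at y ∈ {3, 4}; common: {3}.
  x = 9: f ≡ 0 at y ∈ {7}; g ≡ 0 at y ∈ ∅; common: ∅.
  x = 10: f ≡ 0 at y ∈ {0}; g ≡ 0 at y ∈ {1, 9}; common: ∅.
Collecting: common zeros = {(4, 9), (8, 3)}, so the count is 2.
Comparison with the Bézout bound: 2 ≤ 2 = deg(f)·deg(g), as expected for curves with no common component (the bound is attained).
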